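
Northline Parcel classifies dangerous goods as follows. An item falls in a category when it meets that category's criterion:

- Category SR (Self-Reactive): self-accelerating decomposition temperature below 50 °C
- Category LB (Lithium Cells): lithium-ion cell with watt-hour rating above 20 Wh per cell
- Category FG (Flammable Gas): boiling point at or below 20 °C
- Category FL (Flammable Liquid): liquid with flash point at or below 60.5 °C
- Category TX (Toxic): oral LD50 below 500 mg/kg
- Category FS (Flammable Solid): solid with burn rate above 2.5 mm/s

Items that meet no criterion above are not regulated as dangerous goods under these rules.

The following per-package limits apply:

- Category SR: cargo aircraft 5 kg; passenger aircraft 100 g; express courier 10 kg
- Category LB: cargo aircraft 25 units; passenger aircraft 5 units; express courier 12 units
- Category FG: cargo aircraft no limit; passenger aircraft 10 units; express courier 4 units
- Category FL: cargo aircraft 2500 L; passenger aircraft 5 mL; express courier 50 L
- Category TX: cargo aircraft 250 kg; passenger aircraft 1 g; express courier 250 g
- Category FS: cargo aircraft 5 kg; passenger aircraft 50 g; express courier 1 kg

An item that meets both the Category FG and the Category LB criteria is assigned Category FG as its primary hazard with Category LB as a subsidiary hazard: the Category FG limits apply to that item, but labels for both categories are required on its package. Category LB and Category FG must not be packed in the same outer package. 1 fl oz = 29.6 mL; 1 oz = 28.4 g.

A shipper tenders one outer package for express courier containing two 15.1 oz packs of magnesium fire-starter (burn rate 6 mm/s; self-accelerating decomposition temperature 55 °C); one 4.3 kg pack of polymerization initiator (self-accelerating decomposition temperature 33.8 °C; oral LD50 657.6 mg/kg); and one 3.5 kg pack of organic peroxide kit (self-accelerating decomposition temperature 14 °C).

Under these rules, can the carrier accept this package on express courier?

Yes

Magnesium fire-starter: burn rate 6 mm/s > 2.5 mm/s → Category FS (Flammable Solid).
Self-accelerating decomposition temperature 33.8 °C meets the Category SR criterion (Self-Reactive), so the polymerization initiator is Category SR.
Organic peroxide kit: self-accelerating decomposition temperature 14 °C < 50 °C → Category SR (Self-Reactive).
Category SR net quantity: 4.3 kg + 3.5 kg = 7.8 kg.
7.8 kg ≤ 10 kg (express courier limit, Category SR) — within limit.
Category FS quantity: two 15.1 oz packs = 857.68 g.
That is within the Category FS express courier limit of 1 kg.
The segregation rule (Category LB with Category FG) does not apply to Category SR with Category FS.
Every hazard category is within its express courier limit and no segregation rule is violated.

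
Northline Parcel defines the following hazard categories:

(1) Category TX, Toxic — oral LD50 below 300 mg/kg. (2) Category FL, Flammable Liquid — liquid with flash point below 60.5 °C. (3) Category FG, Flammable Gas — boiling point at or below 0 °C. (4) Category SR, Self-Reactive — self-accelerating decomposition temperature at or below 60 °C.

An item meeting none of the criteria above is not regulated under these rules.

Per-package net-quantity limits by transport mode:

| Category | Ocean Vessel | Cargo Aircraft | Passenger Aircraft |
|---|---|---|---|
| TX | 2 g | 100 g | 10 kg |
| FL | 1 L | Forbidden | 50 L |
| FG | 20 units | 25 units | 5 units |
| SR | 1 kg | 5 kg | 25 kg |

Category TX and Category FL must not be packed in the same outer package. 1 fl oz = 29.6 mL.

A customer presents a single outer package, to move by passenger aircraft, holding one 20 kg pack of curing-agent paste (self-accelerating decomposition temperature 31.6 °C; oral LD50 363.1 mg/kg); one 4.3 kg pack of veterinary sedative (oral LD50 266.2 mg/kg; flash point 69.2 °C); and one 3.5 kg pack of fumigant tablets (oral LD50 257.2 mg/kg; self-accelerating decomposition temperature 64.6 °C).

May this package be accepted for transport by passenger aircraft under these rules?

Yes

The curing-agent paste has self-accelerating decomposition temperature 31.6 °C, which is ≤ 60 °C, so it is Category SR (Self-Reactive).
The veterinary sedative has oral LD50 266.2 mg/kg, which is < 300 mg/kg, so it is Category TX (Toxic).
With oral LD50 257.2 mg/kg (< 300 mg/kg), the fumigant tablets fall in Category TX.
Category SR quantity: 20 kg.
20 kg ≤ 25 kg (passenger aircraft limit, Category SR) — within limit.
Category TX net quantity: 4.3 kg + 3.5 kg = 7.8 kg.
7.8 kg ≤ 10 kg (passenger aircraft limit, Category TX) — within limit.
The segregation rule (Category TX with Category FL) does not apply to Category SR with Category TX.
Every hazard category is within its passenger aircraft limit and no segregation rule is violated.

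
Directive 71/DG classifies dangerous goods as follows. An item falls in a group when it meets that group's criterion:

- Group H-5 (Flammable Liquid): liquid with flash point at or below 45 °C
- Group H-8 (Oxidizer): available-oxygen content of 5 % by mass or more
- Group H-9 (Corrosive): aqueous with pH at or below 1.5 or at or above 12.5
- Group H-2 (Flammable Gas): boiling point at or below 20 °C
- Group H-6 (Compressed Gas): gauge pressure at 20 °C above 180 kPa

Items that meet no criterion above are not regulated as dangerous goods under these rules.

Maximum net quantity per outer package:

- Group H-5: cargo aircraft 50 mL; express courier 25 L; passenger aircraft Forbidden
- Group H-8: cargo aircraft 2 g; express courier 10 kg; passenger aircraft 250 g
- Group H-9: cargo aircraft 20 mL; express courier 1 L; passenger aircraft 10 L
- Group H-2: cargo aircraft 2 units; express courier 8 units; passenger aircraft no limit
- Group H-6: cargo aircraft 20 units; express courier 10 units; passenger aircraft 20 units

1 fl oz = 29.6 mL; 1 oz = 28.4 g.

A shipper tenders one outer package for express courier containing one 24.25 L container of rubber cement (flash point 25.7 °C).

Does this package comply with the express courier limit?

Yes

The rubber cement has flash point 25.7 °C, which is ≤ 45 °C, so it is Group H-5 (Flammable Liquid).
Group H-5 quantity: 24.25 L.
24.25 L is within the express courier limit of 25 L for Group H-5.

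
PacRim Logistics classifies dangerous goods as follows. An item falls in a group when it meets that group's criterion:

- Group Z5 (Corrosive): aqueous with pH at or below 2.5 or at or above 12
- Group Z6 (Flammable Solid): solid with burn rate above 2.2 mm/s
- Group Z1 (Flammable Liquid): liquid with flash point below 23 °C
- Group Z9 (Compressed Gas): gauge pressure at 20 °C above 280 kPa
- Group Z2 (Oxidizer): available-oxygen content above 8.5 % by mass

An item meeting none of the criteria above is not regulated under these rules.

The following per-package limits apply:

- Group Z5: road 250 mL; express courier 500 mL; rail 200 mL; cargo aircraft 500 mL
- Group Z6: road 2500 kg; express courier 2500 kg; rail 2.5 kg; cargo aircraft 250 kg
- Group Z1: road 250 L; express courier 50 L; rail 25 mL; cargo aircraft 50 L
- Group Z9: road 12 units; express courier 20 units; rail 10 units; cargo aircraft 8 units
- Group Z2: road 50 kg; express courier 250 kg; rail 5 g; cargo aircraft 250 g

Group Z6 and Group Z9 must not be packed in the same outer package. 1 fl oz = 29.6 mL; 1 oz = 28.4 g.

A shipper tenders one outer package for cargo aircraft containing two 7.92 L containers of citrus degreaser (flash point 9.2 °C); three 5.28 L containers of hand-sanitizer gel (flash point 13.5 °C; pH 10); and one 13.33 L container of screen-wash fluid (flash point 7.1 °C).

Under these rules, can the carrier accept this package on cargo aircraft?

Yes

The citrus degreaser has flash point 9.2 °C, which is < 23 °C, so it is Group Z1 (Flammable Liquid).
Hand-sanitizer gel: flash point 13.5 °C < 23 °C → Group Z1 (Flammable Liquid).
Flash point 7.1 °C meets the Group Z1 criterion (Flammable Liquid), so the screen-wash fluid is Group Z1.
Group Z1 net quantity: (two 7.92 L containers = 15.84 L) + (three 5.28 L containers = 15.84 L) + 13.33 L = 45.01 L.
45.01 L is within the cargo aircraft limit of 50 L for Group Z1.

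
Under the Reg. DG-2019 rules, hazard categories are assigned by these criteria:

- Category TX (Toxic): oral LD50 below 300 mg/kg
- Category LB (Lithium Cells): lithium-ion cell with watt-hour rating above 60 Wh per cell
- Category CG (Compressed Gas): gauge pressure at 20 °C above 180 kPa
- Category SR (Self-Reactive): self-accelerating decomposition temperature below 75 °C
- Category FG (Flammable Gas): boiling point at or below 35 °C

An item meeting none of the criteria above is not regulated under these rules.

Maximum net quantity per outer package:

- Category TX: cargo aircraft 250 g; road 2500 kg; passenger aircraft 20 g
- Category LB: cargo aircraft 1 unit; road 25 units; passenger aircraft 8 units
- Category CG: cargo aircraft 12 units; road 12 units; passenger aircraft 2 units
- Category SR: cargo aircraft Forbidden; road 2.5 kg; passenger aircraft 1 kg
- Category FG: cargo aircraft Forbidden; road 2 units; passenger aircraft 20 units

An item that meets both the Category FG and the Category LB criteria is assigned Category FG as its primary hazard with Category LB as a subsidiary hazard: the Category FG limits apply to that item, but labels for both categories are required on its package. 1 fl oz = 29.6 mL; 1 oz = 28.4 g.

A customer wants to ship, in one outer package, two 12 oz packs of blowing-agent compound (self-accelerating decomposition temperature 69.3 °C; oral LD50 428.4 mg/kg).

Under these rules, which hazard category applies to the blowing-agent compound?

Category SR

With self-accelerating decomposition temperature 69.3 °C (< 75 °C), the blowing-agent compound falls in Category SR.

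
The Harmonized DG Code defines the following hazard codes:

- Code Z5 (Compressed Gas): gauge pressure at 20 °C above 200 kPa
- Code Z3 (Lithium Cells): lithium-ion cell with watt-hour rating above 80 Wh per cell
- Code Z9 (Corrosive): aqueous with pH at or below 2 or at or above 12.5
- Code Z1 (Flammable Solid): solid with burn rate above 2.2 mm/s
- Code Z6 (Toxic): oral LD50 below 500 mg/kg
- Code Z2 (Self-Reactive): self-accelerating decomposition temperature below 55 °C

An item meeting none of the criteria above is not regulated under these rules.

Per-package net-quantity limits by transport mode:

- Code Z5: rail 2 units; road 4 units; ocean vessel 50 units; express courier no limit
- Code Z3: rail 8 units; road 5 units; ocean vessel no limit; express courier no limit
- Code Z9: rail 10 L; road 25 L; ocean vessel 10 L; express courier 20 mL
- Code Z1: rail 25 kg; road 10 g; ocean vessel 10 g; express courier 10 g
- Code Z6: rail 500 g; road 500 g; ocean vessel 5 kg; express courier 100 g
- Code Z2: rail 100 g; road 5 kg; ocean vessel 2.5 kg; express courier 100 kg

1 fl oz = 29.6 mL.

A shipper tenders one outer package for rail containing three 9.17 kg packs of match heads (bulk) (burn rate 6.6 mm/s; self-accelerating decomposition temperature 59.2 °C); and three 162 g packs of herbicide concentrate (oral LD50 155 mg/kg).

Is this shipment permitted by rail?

The match heads (bulk) have burn rate 6.6 mm/s, which is > 2.2 mm/s, so they are Code Z1 (Flammable Solid).
Oral LD50 155 mg/kg meets the Code Z6 criterion (Toxic), so the herbicide concentrate is Code Z6.
Code Z1 quantity: three 9.17 kg packs = 27.51 kg.
27.51 kg > 25 kg (rail limit, Code Z1) — over the limit.
Code Z6 quantity: three 162 g packs = 486 g.
486 g ≤ 500 g (rail limit, Code Z6) — within limit.

No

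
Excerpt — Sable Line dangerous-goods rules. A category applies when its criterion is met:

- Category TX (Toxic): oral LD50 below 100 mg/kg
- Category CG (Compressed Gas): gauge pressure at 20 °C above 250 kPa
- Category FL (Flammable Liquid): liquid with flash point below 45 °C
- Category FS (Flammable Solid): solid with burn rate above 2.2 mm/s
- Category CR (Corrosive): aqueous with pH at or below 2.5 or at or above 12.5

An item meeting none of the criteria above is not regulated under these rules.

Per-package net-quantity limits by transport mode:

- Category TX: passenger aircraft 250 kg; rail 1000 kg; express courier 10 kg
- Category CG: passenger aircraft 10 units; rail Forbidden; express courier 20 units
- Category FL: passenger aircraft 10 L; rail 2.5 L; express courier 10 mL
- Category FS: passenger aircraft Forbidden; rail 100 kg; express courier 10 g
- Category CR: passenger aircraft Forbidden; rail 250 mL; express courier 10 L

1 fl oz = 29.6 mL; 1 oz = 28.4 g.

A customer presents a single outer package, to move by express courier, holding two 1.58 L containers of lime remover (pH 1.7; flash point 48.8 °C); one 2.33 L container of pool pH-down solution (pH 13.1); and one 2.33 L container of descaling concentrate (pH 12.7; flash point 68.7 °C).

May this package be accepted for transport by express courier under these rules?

Yes

With pH 1.7 (≤ 2.5), the lime remover falls in Category CR.
The pool pH-down solution has pH 13.1, which is ≥ 12.5, so it is Category CR (Corrosive).
Descaling concentrate: pH 12.7 ≥ 12.5 → Category CR (Corrosive).
Total Category CR: (two 1.58 L containers = 3.16 L) + 2.33 L + 2.33 L = 7.82 L.
That is within the Category CR express courier limit of 10 L.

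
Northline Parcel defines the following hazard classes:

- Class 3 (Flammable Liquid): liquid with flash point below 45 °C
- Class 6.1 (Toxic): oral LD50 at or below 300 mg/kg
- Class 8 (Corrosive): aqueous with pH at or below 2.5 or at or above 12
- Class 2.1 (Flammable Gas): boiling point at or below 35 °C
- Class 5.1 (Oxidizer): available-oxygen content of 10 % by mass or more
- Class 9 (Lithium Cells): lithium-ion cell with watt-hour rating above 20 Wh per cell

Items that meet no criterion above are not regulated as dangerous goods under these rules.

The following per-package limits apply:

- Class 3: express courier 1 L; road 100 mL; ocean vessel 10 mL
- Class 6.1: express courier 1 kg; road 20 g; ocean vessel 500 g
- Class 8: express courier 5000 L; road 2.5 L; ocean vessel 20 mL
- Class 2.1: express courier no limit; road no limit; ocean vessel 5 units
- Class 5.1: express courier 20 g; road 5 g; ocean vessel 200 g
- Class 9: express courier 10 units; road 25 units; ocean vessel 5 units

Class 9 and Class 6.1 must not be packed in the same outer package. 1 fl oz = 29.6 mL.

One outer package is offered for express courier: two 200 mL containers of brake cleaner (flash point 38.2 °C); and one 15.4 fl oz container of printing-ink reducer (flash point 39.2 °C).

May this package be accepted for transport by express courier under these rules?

Yes

With flash point 38.2 °C (< 45 °C), the brake cleaner falls in Class 3.
Flash point 39.2 °C meets the Class 3 criterion (Flammable Liquid), so the printing-ink reducer is Class 3.
Class 3 net quantity: (two 200 mL containers = 400 mL) + (one 15.4 fl oz container = 455.84 mL) = 855.84 mL.
855.84 mL ≤ 1 L (express courier limit, Class 3) — within limit.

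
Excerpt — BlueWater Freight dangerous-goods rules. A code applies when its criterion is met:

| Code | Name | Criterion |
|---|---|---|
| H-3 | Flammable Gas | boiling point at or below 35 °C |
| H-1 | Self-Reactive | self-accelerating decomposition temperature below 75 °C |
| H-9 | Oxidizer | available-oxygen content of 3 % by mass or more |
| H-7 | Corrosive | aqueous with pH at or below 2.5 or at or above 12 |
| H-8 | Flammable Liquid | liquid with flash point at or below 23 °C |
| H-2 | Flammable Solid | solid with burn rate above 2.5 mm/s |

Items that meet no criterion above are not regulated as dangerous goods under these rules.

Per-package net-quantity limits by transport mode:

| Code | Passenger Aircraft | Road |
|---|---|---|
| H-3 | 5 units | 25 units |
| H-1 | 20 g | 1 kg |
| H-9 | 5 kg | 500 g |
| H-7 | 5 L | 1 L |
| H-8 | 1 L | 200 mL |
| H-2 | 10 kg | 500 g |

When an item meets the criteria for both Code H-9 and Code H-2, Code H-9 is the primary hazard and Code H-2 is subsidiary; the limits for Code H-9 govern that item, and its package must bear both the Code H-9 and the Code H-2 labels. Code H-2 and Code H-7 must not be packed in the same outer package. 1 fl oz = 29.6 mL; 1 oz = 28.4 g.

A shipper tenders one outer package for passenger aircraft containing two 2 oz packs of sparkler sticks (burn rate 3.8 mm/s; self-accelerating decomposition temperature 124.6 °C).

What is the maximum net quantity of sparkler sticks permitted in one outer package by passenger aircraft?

With burn rate 3.8 mm/s (> 2.5 mm/s), the sparkler sticks fall in Code H-2.
The passenger aircraft limit for Code H-2 is 10 kg.

10 kg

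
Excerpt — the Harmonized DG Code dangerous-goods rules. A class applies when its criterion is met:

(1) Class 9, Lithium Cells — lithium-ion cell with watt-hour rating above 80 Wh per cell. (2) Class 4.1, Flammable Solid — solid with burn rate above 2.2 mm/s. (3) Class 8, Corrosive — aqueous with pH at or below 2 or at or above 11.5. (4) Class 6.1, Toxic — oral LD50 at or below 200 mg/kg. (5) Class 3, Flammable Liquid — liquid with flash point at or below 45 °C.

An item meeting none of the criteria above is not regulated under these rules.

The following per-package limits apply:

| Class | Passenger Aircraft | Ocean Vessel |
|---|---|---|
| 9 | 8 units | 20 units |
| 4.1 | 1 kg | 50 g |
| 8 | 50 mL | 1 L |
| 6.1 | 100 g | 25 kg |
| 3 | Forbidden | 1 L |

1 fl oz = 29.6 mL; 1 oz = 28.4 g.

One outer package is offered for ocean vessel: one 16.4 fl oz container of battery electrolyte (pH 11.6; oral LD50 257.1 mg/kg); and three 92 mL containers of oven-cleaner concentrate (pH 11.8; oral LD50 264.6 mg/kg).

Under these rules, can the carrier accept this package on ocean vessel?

Battery electrolyte: pH 11.6 ≥ 11.5 → Class 8 (Corrosive).
pH 11.8 meets the Class 8 criterion (Corrosive), so the oven-cleaner concentrate is Class 8.
Total Class 8: (one 16.4 fl oz container = 485.44 mL) + (three 92 mL containers = 276 mL) = 761.44 mL.
That is within the Class 8 ocean vessel limit of 1 L.

Yes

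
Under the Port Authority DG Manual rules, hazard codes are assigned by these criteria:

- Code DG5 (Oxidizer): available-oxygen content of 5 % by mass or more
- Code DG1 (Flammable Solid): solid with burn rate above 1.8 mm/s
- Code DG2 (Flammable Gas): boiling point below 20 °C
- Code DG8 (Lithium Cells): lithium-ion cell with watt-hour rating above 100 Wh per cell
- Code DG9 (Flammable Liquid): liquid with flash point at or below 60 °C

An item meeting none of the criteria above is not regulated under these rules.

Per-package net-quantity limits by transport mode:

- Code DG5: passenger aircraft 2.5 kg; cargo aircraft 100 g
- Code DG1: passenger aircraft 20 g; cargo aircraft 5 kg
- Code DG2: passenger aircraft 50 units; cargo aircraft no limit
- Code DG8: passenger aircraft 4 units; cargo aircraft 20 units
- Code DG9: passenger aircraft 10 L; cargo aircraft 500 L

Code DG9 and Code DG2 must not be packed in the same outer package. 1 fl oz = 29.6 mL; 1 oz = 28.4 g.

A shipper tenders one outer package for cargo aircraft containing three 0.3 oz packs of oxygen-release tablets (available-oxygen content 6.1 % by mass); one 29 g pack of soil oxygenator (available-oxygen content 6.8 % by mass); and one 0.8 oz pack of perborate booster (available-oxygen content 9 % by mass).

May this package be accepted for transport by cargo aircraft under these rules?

Yes

The oxygen-release tablets have available-oxygen content 6.1 % by mass, which is ≥ 5 % by mass, so they are Code DG5 (Oxidizer).
With available-oxygen content 6.8 % by mass (≥ 5 % by mass), the soil oxygenator falls in Code DG5.
Perborate booster: available-oxygen content 9 % by mass ≥ 5 % by mass → Code DG5 (Oxidizer).
Total Code DG5: (three 0.3 oz packs = 25.56 g) + 29 g + (one 0.8 oz pack = 22.72 g) = 77.28 g.
That is within the Code DG5 cargo aircraft limit of 100 g.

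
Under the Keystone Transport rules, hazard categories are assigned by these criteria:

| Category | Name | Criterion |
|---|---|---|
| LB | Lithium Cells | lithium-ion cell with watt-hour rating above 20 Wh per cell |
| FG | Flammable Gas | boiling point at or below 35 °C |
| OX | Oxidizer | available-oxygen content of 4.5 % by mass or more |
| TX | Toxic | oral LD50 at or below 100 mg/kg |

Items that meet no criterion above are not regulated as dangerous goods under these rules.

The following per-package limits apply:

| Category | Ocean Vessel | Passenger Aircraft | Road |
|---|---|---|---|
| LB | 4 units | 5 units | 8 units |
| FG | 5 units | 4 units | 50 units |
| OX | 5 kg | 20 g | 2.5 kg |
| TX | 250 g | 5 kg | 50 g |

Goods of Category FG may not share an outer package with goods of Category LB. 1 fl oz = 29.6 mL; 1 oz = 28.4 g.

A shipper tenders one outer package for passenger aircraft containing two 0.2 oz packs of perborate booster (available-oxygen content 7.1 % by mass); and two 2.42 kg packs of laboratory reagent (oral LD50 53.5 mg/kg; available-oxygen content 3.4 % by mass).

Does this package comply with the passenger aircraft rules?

Yes

With available-oxygen content 7.1 % by mass (≥ 4.5 % by mass), the perborate booster falls in Category OX.
The laboratory reagent has oral LD50 53.5 mg/kg, which is ≤ 100 mg/kg, so it is Category TX (Toxic).
Category TX quantity: two 2.42 kg packs = 4.84 kg.
That is within the Category TX passenger aircraft limit of 5 kg.
Category OX quantity: two 0.2 oz packs = 11.36 g.
That is within the Category OX passenger aircraft limit of 20 g.
The segregation rule (Category FG with Category LB) does not apply to Category TX with Category OX.
Every hazard category is within its passenger aircraft limit and no segregation rule is violated.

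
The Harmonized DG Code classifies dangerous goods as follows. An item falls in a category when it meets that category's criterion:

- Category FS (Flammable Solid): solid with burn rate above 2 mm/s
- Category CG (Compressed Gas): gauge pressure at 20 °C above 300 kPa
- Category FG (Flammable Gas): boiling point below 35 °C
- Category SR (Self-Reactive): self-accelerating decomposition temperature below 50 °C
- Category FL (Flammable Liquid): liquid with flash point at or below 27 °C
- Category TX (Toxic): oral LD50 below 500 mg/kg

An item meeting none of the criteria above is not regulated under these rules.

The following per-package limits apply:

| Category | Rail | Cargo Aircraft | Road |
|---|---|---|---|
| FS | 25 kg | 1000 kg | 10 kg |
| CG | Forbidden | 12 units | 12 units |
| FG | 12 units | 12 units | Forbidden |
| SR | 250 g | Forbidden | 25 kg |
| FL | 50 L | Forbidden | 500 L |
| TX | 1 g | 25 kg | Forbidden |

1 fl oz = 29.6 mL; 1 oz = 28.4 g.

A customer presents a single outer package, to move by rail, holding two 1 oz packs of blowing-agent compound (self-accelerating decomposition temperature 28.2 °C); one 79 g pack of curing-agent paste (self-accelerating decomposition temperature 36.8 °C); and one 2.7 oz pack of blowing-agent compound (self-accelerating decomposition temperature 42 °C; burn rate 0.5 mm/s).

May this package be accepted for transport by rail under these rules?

Yes

The blowing-agent compound has self-accelerating decomposition temperature 28.2 °C, which is < 50 °C, so it is Category SR (Self-Reactive).
Curing-agent paste: self-accelerating decomposition temperature 36.8 °C < 50 °C → Category SR (Self-Reactive).
The blowing-agent compound has self-accelerating decomposition temperature 42 °C, which is < 50 °C, so it is Category SR (Self-Reactive).
Category SR net quantity: (two 1 oz packs = 56.8 g) + 79 g + (one 2.7 oz pack = 76.68 g) = 212.48 g.
That is within the Category SR rail limit of 250 g.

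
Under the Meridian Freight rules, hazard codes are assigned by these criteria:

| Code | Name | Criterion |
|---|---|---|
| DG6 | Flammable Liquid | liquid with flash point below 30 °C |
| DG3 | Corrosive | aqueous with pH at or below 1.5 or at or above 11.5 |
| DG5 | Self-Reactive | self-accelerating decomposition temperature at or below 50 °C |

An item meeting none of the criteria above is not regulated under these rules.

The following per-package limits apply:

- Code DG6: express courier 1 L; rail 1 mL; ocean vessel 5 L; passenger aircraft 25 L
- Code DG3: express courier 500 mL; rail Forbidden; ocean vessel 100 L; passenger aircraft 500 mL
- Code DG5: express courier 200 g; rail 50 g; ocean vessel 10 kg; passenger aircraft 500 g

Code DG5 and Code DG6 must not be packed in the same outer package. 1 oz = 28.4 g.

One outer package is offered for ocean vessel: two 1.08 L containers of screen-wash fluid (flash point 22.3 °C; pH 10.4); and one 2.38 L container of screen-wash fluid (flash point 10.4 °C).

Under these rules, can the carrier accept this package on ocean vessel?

Yes

With flash point 22.3 °C (< 30 °C), the screen-wash fluid falls in Code DG6.
Screen-wash fluid: flash point 10.4 °C < 30 °C → Code DG6 (Flammable Liquid).
Total Code DG6: (two 1.08 L containers = 2.16 L) + 2.38 L = 4.54 L.
4.54 L ≤ 5 L (ocean vessel limit, Code DG6) — within limit.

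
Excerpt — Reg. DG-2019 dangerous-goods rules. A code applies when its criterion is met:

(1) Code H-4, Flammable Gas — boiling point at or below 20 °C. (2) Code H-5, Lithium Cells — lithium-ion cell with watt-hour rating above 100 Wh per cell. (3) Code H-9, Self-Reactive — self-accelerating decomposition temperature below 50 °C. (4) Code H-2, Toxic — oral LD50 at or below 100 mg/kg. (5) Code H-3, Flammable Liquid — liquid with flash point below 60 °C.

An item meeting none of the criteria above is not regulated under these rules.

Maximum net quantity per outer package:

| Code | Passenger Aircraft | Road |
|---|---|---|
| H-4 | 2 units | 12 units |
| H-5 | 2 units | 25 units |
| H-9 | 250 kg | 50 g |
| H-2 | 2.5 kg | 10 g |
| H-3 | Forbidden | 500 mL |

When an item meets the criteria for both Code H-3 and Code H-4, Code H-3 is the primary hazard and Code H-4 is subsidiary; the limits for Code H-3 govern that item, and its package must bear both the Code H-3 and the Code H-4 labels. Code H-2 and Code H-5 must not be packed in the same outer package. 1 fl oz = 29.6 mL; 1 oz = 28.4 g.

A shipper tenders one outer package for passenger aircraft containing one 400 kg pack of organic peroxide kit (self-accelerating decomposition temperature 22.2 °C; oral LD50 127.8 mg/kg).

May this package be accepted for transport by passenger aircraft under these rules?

No

Self-accelerating decomposition temperature 22.2 °C meets the Code H-9 criterion (Self-Reactive), so the organic peroxide kit is Code H-9.
Code H-9 quantity: 400 kg.
400 kg > 250 kg (passenger aircraft limit, Code H-9) — over the limit.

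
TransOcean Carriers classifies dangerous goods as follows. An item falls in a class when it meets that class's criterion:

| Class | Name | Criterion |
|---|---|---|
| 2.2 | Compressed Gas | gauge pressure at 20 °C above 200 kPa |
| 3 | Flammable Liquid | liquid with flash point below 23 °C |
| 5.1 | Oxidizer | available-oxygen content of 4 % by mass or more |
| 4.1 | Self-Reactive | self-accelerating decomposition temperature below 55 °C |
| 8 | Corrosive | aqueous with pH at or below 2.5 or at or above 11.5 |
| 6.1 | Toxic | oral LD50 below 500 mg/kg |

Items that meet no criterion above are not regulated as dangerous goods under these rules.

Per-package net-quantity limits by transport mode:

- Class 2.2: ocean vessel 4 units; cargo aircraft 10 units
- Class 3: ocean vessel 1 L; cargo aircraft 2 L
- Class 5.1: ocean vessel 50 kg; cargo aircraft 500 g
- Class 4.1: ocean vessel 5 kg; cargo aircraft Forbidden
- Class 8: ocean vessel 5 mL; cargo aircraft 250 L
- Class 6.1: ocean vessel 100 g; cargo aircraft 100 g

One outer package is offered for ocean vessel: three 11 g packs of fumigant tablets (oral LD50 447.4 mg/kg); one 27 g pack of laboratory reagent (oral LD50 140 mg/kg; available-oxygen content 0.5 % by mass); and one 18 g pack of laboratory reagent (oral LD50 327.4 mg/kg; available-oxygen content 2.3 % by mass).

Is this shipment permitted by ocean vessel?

With oral LD50 447.4 mg/kg (< 500 mg/kg), the fumigant tablets fall in Class 6.1.
Oral LD50 140 mg/kg meets the Class 6.1 criterion (Toxic), so the laboratory reagent is Class 6.1.
With oral LD50 327.4 mg/kg (< 500 mg/kg), the laboratory reagent falls in Class 6.1.
Total Class 6.1: (three 11 g packs = 33 g) + 27 g + 18 g = 78 g.
78 g ≤ 100 g (ocean vessel limit, Class 6.1) — within limit.

Yes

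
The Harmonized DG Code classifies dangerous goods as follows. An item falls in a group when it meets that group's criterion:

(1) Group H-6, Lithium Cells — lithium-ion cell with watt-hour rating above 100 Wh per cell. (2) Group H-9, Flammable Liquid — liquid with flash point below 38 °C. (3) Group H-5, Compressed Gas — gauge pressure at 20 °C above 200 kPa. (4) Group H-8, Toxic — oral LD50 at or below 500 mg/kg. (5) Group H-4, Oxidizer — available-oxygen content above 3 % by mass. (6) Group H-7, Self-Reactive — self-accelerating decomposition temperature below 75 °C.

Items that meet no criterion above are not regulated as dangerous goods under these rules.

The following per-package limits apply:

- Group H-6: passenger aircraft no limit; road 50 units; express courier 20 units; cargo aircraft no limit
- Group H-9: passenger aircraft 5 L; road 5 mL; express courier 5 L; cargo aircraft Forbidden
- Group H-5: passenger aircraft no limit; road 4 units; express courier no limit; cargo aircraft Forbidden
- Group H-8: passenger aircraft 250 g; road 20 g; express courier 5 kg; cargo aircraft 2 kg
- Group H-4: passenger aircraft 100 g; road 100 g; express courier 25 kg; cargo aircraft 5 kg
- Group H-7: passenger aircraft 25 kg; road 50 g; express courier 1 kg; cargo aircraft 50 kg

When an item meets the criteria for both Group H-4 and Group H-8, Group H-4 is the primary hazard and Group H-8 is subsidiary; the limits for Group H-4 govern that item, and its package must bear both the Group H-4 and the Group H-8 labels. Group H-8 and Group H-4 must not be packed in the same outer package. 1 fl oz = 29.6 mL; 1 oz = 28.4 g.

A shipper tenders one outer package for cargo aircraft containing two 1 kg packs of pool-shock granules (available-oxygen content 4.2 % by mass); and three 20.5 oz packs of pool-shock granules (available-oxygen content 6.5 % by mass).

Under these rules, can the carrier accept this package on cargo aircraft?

With available-oxygen content 4.2 % by mass (> 3 % by mass), the pool-shock granules fall in Group H-4.
Pool-shock granules: available-oxygen content 6.5 % by mass > 3 % by mass → Group H-4 (Oxidizer).
Total Group H-4: (two 1 kg packs = 2 kg) + (three 20.5 oz packs = 1746.6 g) = 3746.6 g.
3746.6 g is within the cargo aircraft limit of 5 kg for Group H-4.

Yes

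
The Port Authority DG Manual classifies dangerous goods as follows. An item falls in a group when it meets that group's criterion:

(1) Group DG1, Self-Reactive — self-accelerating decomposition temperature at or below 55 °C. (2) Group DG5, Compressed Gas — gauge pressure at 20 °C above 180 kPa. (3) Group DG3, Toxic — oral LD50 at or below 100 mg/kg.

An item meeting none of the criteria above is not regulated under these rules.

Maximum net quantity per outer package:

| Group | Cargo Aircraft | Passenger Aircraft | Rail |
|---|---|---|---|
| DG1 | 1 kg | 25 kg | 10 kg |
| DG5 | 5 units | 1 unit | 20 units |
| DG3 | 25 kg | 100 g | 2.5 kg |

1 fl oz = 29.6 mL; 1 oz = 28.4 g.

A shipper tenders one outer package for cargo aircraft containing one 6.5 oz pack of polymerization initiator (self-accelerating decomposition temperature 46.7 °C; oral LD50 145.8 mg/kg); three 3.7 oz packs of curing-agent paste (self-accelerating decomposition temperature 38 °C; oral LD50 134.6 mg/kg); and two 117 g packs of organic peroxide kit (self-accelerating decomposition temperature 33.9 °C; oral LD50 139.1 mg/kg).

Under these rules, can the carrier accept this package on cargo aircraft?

Self-accelerating decomposition temperature 46.7 °C meets the Group DG1 criterion (Self-Reactive), so the polymerization initiator is Group DG1.
With self-accelerating decomposition temperature 38 °C (≤ 55 °C), the curing-agent paste falls in Group DG1.
With self-accelerating decomposition temperature 33.9 °C (≤ 55 °C), the organic peroxide kit falls in Group DG1.
Group DG1 net quantity: (one 6.5 oz pack = 184.6 g) + (three 3.7 oz packs = 315.24 g) + (two 117 g packs = 234 g) = 733.84 g.
That is within the Group DG1 cargo aircraft limit of 1 kg.

Yes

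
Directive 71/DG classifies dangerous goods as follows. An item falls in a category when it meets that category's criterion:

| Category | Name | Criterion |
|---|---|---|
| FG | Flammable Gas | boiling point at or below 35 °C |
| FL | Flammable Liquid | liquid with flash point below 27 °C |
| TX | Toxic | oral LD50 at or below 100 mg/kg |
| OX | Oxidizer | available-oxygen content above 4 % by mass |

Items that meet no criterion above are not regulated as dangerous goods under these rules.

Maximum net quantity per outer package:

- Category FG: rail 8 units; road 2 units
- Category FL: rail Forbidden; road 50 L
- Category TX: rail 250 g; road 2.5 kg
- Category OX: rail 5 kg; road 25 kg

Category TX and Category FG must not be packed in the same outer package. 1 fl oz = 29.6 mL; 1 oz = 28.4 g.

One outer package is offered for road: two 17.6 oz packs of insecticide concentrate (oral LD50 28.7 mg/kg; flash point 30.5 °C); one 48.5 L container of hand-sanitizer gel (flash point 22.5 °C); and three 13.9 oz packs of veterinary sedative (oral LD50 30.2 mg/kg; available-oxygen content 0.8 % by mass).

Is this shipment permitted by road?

Oral LD50 28.7 mg/kg meets the Category TX criterion (Toxic), so the insecticide concentrate is Category TX.
The hand-sanitizer gel has flash point 22.5 °C, which is < 27 °C, so it is Category FL (Flammable Liquid).
Oral LD50 30.2 mg/kg meets the Category TX criterion (Toxic), so the veterinary sedative is Category TX.
Category TX net quantity: (two 17.6 oz packs = 999.68 g) + (three 13.9 oz packs = 1184.28 g) = 2183.96 g.
2183.96 g is within the road limit of 2.5 kg for Category TX.
Category FL quantity: 48.5 L.
That is within the Category FL road limit of 50 L.
The segregation rule (Category TX with Category FG) does not apply to Category TX with Category FL.
Every hazard category is within its road limit and no segregation rule is violated.

Yes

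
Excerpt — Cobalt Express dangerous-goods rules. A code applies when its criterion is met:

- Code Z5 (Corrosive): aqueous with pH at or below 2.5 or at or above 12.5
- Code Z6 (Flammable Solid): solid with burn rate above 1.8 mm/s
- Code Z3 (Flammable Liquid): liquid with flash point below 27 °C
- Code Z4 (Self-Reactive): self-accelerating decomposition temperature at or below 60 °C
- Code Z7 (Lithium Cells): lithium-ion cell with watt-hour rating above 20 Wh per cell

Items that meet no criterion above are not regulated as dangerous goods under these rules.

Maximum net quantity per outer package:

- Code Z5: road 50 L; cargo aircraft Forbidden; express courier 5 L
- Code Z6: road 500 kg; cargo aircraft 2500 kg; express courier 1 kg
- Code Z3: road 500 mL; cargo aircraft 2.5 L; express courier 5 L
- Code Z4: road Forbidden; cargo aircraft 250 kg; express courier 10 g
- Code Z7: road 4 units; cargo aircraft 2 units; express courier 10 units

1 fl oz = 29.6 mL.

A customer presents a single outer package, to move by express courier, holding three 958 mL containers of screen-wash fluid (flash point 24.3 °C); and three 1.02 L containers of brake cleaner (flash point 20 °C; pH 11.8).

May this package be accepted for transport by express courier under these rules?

No

Flash point 24.3 °C meets the Code Z3 criterion (Flammable Liquid), so the screen-wash fluid is Code Z3.
With flash point 20 °C (< 27 °C), the brake cleaner falls in Code Z3.
Code Z3 net quantity: (three 958 mL containers = 2.874 L) + (three 1.02 L containers = 3.06 L) = 5.934 L.
That exceeds the Code Z3 express courier limit of 5 L.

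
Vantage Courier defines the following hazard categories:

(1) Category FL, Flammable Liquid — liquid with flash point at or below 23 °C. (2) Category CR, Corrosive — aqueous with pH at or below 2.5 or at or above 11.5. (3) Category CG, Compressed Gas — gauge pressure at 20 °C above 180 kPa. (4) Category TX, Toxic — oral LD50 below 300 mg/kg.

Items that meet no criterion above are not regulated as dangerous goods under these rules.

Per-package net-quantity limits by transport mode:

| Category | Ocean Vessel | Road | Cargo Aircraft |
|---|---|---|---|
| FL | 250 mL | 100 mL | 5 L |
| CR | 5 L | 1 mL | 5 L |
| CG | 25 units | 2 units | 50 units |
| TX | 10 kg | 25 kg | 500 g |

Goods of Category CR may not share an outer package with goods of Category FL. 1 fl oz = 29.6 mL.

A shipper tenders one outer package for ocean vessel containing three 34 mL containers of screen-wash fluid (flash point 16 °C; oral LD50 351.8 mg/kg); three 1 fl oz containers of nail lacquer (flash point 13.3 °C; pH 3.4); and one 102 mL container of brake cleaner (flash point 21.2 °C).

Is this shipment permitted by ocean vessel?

No

With flash point 16 °C (≤ 23 °C), the screen-wash fluid falls in Category FL.
The nail lacquer has flash point 13.3 °C, which is ≤ 23 °C, so it is Category FL (Flammable Liquid).
Flash point 21.2 °C meets the Category FL criterion (Flammable Liquid), so the brake cleaner is Category FL.
Category FL net quantity: (three 34 mL containers = 102 mL) + (three 1 fl oz containers = 88.8 mL) + 102 mL = 292.8 mL.
292.8 mL > 250 mL (ocean vessel limit, Category FL) — over the limit.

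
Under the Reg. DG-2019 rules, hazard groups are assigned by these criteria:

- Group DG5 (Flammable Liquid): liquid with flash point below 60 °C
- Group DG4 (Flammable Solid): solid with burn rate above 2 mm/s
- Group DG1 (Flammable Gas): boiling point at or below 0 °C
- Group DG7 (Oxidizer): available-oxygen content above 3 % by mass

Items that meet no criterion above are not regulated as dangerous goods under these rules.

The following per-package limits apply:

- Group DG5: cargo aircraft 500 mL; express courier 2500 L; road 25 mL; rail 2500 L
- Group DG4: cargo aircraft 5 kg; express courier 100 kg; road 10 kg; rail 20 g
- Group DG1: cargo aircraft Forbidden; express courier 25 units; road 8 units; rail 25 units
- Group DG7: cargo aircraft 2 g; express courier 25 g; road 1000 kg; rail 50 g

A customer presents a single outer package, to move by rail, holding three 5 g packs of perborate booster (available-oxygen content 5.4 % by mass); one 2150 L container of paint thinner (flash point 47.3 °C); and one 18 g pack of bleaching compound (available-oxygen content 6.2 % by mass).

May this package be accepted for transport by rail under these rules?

Yes

Available-oxygen content 5.4 % by mass meets the Group DG7 criterion (Oxidizer), so the perborate booster is Group DG7.
Flash point 47.3 °C meets the Group DG5 criterion (Flammable Liquid), so the paint thinner is Group DG5.
With available-oxygen content 6.2 % by mass (> 3 % by mass), the bleaching compound falls in Group DG7.
Group DG5 quantity: 2150 L.
That is within the Group DG5 rail limit of 2500 L.
Total Group DG7: (three 5 g packs = 15 g) + 18 g = 33 g.
33 g ≤ 50 g (rail limit, Group DG7) — within limit.
Every hazard group is within its rail limit and no segregation rule is violated.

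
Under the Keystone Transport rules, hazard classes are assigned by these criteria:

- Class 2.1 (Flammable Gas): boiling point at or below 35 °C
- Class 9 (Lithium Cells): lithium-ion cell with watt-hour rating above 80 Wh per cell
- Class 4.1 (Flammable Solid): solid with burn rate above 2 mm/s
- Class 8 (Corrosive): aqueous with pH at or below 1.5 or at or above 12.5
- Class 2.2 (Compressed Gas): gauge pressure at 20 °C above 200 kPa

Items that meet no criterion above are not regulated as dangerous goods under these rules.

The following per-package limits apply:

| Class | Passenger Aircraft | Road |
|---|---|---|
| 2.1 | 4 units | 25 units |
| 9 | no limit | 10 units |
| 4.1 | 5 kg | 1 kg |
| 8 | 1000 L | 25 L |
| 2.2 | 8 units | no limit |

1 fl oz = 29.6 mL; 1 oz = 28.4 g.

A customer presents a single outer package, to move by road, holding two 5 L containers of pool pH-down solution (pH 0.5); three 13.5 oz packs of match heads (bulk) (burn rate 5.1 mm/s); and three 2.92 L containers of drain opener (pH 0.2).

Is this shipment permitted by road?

With pH 0.5 (≤ 1.5), the pool pH-down solution falls in Class 8.
Match heads (bulk): burn rate 5.1 mm/s > 2 mm/s → Class 4.1 (Flammable Solid).
Drain opener: pH 0.2 ≤ 1.5 → Class 8 (Corrosive).
Class 8 net quantity: (two 5 L containers = 10 L) + (three 2.92 L containers = 8.76 L) = 18.76 L.
18.76 L is within the road limit of 25 L for Class 8.
Class 4.1 quantity: three 13.5 oz packs = 1150.2 g.
That exceeds the Class 4.1 road limit of 1 kg.

No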